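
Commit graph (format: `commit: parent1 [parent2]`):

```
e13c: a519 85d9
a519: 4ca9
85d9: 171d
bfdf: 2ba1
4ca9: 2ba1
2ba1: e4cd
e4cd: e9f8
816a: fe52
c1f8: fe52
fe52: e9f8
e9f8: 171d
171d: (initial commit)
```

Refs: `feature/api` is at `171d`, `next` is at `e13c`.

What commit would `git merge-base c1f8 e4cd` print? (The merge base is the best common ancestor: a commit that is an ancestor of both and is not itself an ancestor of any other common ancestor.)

e9f8

Ancestors of c1f8: {171d, c1f8, e9f8, fe52}.
Ancestors of e4cd: {171d, e4cd, e9f8}.
Common ancestors: {171d, e9f8}.
Among these, e9f8 is not an ancestor of any other common ancestor — it is the merge base.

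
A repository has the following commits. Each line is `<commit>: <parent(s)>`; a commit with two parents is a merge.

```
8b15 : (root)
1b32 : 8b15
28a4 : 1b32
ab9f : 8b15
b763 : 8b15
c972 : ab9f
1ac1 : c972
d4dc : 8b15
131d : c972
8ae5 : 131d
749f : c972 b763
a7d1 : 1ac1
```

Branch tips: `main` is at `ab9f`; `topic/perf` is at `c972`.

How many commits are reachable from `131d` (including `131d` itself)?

Walking parent pointers from 131d: reachable set = {131d, 8b15, ab9f, c972}.
That is 4 commits.

4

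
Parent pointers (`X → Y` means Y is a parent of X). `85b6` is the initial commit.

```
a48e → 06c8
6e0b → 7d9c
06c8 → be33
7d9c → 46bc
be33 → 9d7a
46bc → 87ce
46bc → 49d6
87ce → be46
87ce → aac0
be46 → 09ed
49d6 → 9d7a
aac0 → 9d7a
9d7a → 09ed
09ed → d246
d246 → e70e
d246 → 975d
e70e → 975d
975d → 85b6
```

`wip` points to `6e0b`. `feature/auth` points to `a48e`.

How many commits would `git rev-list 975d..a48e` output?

Reachable from a48e: {06c8, 09ed, 85b6, 975d, 9d7a, a48e, be33, d246, e70e}.
Reachable from 975d: {85b6, 975d}.
In a48e's history but not 975d's: {06c8, 09ed, 9d7a, a48e, be33, d246, e70e} — 7 commits.

7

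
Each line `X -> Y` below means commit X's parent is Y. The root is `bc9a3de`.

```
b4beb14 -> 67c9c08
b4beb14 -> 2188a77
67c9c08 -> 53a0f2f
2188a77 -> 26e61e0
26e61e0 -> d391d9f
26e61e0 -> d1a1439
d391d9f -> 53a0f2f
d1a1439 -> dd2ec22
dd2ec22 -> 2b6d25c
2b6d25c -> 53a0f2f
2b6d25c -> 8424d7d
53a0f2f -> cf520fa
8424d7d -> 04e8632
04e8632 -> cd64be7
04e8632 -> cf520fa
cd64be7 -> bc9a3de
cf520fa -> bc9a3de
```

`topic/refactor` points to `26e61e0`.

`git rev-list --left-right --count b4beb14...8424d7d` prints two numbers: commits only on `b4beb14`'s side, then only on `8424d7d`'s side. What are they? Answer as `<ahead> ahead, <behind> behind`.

Reachable from b4beb14: {04e8632, 2188a77, 26e61e0, 2b6d25c, 53a0f2f, 67c9c08, 8424d7d, b4beb14, bc9a3de, cd64be7, cf520fa, d1a1439, d391d9f, dd2ec22}.
Reachable from 8424d7d: {04e8632, 8424d7d, bc9a3de, cd64be7, cf520fa}.
Only in b4beb14's history (ahead): {2188a77, 26e61e0, 2b6d25c, 53a0f2f, 67c9c08, b4beb14, d1a1439, d391d9f, dd2ec22} — 9.
Only in 8424d7d's history (behind): {} — 0.

9 ahead, 0 behind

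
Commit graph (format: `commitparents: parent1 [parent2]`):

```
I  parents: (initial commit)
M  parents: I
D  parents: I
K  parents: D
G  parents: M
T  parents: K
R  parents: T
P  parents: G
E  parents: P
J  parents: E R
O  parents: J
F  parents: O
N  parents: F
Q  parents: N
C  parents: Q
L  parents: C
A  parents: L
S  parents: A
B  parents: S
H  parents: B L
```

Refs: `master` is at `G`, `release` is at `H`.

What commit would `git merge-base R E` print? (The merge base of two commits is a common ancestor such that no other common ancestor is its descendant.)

I

Ancestors of R: {D, I, K, R, T}.
Ancestors of E: {E, G, I, M, P}.
Common ancestors: {I}.
The only common ancestor is I, so it is the merge base.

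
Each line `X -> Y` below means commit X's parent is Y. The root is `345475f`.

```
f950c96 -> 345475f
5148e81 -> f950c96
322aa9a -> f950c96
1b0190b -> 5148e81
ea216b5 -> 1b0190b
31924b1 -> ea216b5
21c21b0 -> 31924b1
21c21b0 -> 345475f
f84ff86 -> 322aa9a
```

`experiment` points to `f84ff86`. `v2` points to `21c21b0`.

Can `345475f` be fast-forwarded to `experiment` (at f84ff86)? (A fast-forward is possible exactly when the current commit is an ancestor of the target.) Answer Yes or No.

Yes

A fast-forward from 345475f to f84ff86 is possible iff 345475f is an ancestor of f84ff86.
Ancestors of f84ff86: {322aa9a, 345475f, f84ff86, f950c96}.
345475f is among them, so fast-forward is possible.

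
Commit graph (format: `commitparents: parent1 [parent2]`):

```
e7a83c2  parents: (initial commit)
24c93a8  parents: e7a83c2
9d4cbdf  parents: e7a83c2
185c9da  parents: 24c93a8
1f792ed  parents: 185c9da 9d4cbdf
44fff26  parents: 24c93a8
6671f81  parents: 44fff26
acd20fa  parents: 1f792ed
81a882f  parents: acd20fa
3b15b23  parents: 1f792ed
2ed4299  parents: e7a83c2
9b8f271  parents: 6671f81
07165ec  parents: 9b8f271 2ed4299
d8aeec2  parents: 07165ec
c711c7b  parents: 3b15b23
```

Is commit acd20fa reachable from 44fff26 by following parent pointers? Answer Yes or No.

Ancestors of 44fff26: {24c93a8, 44fff26, e7a83c2}.
acd20fa is not in that set, so it is not an ancestor of 44fff26.

No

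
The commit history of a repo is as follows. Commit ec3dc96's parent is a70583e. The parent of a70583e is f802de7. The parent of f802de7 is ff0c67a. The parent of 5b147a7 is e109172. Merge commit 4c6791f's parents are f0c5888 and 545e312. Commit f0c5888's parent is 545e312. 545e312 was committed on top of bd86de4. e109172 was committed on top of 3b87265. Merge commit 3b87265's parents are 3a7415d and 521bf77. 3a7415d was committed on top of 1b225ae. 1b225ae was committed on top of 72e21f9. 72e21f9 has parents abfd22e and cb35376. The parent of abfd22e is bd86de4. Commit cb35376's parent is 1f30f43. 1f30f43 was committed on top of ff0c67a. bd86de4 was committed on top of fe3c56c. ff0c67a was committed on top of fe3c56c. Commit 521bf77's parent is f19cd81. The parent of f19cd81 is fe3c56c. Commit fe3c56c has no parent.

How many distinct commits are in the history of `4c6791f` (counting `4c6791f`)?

Walking parent pointers from 4c6791f: reachable set = {4c6791f, 545e312, bd86de4, f0c5888, fe3c56c}.
That is 5 commits.

5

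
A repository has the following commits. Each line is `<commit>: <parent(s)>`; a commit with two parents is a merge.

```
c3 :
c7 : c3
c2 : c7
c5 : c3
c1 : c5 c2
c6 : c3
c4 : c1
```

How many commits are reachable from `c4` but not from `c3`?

5

Reachable from c4: {c1, c2, c3, c4, c5, c7}.
Reachable from c3: {c3}.
In c4's history but not c3's: {c1, c2, c4, c5, c7} — 5 commits.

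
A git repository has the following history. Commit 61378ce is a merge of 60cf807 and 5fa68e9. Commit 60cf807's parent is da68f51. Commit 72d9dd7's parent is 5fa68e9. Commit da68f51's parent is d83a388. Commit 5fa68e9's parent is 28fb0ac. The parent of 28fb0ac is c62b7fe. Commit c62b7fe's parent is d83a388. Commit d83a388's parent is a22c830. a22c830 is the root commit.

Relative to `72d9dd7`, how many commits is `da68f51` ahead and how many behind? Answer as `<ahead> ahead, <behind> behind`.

Reachable from da68f51: {a22c830, d83a388, da68f51}.
Reachable from 72d9dd7: {28fb0ac, 5fa68e9, 72d9dd7, a22c830, c62b7fe, d83a388}.
Only in da68f51's history (ahead): {da68f51} — 1.
Only in 72d9dd7's history (behind): {28fb0ac, 5fa68e9, 72d9dd7, c62b7fe} — 4.

1 ahead, 4 behind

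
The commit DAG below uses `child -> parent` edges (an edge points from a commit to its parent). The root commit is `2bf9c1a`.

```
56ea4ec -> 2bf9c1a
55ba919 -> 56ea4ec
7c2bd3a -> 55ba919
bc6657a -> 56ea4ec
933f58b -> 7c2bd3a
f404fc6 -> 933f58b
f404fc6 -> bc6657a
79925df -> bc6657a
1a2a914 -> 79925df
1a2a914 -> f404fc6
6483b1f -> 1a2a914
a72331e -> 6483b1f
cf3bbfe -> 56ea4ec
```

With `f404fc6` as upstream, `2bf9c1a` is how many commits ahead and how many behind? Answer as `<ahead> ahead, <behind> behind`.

Reachable from 2bf9c1a: {2bf9c1a}.
Reachable from f404fc6: {2bf9c1a, 55ba919, 56ea4ec, 7c2bd3a, 933f58b, bc6657a, f404fc6}.
Only in 2bf9c1a's history (ahead): {} — 0.
Only in f404fc6's history (behind): {55ba919, 56ea4ec, 7c2bd3a, 933f58b, bc6657a, f404fc6} — 6.

0 ahead, 6 behind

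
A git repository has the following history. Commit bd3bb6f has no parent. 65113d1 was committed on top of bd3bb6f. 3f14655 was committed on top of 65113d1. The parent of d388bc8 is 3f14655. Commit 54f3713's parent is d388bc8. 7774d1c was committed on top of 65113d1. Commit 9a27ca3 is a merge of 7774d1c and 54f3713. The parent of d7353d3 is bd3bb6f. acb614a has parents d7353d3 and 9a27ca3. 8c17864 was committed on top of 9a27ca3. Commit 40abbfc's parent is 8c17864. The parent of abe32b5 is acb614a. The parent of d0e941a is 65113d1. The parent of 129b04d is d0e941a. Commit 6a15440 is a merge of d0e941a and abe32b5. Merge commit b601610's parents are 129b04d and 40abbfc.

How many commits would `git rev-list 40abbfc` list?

Walking parent pointers from 40abbfc: reachable set = {3f14655, 40abbfc, 54f3713, 65113d1, 7774d1c, 8c17864, 9a27ca3, bd3bb6f, d388bc8}.
That is 9 commits.

9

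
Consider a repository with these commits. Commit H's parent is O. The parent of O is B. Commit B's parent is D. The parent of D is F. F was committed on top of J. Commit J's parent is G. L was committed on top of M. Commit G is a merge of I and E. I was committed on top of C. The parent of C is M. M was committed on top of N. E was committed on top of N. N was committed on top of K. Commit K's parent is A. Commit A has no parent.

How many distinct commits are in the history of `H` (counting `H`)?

14

Walking parent pointers from H: reachable set = {A, B, C, D, E, F, G, H, I, J, K, M, N, O}.
That is 14 commits.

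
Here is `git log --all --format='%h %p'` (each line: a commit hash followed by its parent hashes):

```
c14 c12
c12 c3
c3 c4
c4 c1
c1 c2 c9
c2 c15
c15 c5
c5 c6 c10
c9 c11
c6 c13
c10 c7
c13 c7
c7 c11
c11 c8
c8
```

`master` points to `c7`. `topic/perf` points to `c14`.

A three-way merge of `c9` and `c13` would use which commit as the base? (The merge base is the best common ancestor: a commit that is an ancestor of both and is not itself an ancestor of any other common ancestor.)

c11

Ancestors of c9: {c11, c8, c9}.
Ancestors of c13: {c11, c13, c7, c8}.
Common ancestors: {c11, c8}.
Among these, c11 is not an ancestor of any other common ancestor — it is the merge base.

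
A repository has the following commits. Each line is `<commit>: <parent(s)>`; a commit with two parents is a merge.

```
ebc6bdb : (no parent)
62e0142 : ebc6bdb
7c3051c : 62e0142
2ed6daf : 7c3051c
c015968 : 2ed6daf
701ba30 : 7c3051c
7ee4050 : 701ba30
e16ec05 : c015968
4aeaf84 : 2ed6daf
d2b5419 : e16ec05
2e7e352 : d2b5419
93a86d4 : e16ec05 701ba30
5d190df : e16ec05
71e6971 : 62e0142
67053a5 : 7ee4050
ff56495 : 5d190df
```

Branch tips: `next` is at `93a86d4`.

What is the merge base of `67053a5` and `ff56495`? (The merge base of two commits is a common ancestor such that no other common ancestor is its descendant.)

Ancestors of 67053a5: {62e0142, 67053a5, 701ba30, 7c3051c, 7ee4050, ebc6bdb}.
Ancestors of ff56495: {2ed6daf, 5d190df, 62e0142, 7c3051c, c015968, e16ec05, ebc6bdb, ff56495}.
Common ancestors: {62e0142, 7c3051c, ebc6bdb}.
Among these, 7c3051c is not an ancestor of any other common ancestor — it is the merge base.

7c3051c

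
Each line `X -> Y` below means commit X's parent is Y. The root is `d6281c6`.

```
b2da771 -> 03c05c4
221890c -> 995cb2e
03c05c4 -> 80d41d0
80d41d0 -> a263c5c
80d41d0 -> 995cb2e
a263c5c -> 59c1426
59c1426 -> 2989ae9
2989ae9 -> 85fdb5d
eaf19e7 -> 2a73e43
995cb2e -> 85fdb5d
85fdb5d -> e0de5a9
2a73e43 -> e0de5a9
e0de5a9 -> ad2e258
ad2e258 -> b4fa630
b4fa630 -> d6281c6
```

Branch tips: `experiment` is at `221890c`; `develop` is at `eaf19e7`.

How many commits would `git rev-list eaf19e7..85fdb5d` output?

1

Reachable from 85fdb5d: {85fdb5d, ad2e258, b4fa630, d6281c6, e0de5a9}.
Reachable from eaf19e7: {2a73e43, ad2e258, b4fa630, d6281c6, e0de5a9, eaf19e7}.
In 85fdb5d's history but not eaf19e7's: {85fdb5d} — 1 commit.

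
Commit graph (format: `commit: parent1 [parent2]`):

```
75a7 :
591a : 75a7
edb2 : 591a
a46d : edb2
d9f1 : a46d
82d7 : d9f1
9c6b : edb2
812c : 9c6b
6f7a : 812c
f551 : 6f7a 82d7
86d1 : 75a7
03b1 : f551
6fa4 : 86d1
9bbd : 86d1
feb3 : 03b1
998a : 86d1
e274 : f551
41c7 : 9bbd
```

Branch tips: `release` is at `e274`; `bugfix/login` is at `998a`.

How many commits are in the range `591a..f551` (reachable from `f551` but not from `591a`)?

8

Reachable from f551: {591a, 6f7a, 75a7, 812c, 82d7, 9c6b, a46d, d9f1, edb2, f551}.
Reachable from 591a: {591a, 75a7}.
In f551's history but not 591a's: {6f7a, 812c, 82d7, 9c6b, a46d, d9f1, edb2, f551} — 8 commits.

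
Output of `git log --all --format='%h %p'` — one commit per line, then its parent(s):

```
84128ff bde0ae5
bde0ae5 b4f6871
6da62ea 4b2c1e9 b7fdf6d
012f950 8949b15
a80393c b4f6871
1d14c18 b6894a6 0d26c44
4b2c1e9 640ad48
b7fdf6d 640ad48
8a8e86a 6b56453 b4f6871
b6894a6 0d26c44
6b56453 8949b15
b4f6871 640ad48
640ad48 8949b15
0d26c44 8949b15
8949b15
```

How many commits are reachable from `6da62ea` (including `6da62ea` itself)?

5

Walking parent pointers from 6da62ea: reachable set = {4b2c1e9, 640ad48, 6da62ea, 8949b15, b7fdf6d}.
That is 5 commits.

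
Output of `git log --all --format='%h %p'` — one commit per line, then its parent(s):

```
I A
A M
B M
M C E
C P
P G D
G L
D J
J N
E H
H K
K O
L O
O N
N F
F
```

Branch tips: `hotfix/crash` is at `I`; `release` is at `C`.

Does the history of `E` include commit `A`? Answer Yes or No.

No

Ancestors of E: {E, F, H, K, N, O}.
A is not in that set, so it is not an ancestor of E.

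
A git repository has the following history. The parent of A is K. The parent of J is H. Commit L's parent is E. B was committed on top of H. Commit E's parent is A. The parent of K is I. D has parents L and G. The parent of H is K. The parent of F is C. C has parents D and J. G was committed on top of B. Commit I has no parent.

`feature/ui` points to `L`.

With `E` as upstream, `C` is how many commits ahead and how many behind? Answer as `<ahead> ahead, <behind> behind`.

Reachable from C: {A, B, C, D, E, G, H, I, J, K, L}.
Reachable from E: {A, E, I, K}.
Only in C's history (ahead): {B, C, D, G, H, J, L} — 7.
Only in E's history (behind): {} — 0.

7 ahead, 0 behind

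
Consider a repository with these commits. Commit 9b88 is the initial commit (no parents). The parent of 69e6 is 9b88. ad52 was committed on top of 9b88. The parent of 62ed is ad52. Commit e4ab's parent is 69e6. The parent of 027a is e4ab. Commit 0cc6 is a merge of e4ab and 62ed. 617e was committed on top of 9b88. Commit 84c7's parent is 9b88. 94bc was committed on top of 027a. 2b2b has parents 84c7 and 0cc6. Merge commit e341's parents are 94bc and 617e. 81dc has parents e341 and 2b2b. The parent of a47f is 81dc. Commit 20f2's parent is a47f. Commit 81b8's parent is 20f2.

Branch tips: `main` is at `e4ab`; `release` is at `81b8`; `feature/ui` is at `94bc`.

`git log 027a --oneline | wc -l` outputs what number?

Walking parent pointers from 027a: reachable set = {027a, 69e6, 9b88, e4ab}.
That is 4 commits.

4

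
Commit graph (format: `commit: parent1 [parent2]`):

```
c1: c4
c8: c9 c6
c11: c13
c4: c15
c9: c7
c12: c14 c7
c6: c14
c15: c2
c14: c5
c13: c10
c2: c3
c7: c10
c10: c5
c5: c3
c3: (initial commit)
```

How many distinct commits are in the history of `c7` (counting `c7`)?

Walking parent pointers from c7: reachable set = {c10, c3, c5, c7}.
That is 4 commits.

4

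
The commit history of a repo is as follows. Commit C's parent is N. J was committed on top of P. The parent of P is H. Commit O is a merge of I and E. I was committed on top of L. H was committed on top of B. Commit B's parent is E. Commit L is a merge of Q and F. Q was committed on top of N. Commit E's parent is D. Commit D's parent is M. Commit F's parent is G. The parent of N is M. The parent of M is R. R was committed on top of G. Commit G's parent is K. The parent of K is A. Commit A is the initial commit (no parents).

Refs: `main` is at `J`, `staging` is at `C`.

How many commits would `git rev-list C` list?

7

Walking parent pointers from C: reachable set = {A, C, G, K, M, N, R}.
That is 7 commits.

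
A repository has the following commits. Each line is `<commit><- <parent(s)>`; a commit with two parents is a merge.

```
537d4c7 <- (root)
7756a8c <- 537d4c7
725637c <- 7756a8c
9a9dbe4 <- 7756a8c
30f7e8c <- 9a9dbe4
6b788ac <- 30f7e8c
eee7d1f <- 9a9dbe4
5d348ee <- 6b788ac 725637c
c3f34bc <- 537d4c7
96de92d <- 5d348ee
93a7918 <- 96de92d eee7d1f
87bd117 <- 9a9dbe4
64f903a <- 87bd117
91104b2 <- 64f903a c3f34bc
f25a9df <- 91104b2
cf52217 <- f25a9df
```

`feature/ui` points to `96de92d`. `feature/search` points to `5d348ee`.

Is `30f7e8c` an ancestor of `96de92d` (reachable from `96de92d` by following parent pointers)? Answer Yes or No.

Ancestors of 96de92d (commits reachable by following parents): {30f7e8c, 537d4c7, 5d348ee, 6b788ac, 725637c, 7756a8c, 96de92d, 9a9dbe4}.
30f7e8c is in that set, so it is an ancestor of 96de92d.

Yes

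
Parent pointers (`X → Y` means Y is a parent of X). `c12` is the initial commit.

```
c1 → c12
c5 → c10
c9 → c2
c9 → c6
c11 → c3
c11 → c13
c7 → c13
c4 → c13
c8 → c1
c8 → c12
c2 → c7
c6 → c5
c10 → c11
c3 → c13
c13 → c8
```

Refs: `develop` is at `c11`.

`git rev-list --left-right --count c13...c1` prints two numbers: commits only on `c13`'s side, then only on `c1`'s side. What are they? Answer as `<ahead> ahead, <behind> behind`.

Reachable from c13: {c1, c12, c13, c8}.
Reachable from c1: {c1, c12}.
Only in c13's history (ahead): {c13, c8} — 2.
Only in c1's history (behind): {} — 0.

2 ahead, 0 behind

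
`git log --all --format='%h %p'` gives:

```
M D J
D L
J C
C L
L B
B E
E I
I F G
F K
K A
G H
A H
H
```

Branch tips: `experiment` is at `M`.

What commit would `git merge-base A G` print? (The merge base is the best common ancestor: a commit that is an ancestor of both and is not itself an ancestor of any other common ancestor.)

H

Ancestors of A: {A, H}.
Ancestors of G: {G, H}.
Common ancestors: {H}.
The only common ancestor is H, so it is the merge base.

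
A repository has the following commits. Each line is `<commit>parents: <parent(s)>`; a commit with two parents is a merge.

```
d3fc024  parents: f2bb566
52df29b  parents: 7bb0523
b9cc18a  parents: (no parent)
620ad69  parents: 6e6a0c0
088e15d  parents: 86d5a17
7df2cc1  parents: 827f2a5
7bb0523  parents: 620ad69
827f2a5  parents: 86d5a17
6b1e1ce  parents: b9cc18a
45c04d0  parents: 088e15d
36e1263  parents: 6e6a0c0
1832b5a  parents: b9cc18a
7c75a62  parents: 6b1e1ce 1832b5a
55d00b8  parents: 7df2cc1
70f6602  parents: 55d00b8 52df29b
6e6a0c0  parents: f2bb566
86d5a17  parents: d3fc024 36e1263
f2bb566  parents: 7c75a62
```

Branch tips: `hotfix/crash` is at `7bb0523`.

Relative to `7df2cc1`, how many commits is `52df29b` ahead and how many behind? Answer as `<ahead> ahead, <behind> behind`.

Reachable from 52df29b: {1832b5a, 52df29b, 620ad69, 6b1e1ce, 6e6a0c0, 7bb0523, 7c75a62, b9cc18a, f2bb566}.
Reachable from 7df2cc1: {1832b5a, 36e1263, 6b1e1ce, 6e6a0c0, 7c75a62, 7df2cc1, 827f2a5, 86d5a17, b9cc18a, d3fc024, f2bb566}.
Only in 52df29b's history (ahead): {52df29b, 620ad69, 7bb0523} — 3.
Only in 7df2cc1's history (behind): {36e1263, 7df2cc1, 827f2a5, 86d5a17, d3fc024} — 5.

3 ahead, 5 behind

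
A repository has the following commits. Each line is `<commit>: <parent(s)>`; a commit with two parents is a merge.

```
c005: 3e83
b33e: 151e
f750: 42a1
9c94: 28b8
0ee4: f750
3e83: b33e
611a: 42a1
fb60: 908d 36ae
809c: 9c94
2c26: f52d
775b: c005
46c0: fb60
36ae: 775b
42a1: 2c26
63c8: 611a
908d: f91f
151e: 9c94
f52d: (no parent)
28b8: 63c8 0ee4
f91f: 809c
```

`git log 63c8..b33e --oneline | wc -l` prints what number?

6

Reachable from b33e: {0ee4, 151e, 28b8, 2c26, 42a1, 611a, 63c8, 9c94, b33e, f52d, f750}.
Reachable from 63c8: {2c26, 42a1, 611a, 63c8, f52d}.
In b33e's history but not 63c8's: {0ee4, 151e, 28b8, 9c94, b33e, f750} — 6 commits.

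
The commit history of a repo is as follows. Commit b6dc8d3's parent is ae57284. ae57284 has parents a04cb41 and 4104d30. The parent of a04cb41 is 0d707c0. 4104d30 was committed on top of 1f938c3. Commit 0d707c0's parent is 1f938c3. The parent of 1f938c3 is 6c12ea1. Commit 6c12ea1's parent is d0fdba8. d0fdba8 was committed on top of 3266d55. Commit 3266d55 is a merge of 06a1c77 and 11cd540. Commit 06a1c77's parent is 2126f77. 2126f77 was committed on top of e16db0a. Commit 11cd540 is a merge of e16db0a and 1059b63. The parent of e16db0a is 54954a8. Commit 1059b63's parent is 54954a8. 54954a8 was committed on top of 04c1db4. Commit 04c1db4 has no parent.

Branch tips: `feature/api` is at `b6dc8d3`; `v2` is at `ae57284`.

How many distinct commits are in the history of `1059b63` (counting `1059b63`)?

Walking parent pointers from 1059b63: reachable set = {04c1db4, 1059b63, 54954a8}.
That is 3 commits.

3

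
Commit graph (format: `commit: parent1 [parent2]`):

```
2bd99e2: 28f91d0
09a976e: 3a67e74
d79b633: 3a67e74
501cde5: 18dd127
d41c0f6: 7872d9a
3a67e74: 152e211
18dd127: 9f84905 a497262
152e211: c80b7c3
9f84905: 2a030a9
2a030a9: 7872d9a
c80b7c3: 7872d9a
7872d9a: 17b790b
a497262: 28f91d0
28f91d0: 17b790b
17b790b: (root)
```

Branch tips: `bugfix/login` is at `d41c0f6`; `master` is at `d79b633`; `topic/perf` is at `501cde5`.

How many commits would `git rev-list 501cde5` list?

Walking parent pointers from 501cde5: reachable set = {17b790b, 18dd127, 28f91d0, 2a030a9, 501cde5, 7872d9a, 9f84905, a497262}.
That is 8 commits.

8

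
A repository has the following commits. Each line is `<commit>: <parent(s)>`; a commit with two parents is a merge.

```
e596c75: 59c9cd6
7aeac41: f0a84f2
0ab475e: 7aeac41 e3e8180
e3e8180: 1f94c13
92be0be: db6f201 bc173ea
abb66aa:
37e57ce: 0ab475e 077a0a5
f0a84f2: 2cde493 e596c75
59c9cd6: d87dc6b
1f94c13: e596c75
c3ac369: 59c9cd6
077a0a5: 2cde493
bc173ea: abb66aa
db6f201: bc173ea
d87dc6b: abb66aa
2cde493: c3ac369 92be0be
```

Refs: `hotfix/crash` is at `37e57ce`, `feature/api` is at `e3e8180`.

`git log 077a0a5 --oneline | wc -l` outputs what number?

9

Walking parent pointers from 077a0a5: reachable set = {077a0a5, 2cde493, 59c9cd6, 92be0be, abb66aa, bc173ea, c3ac369, d87dc6b, db6f201}.
That is 9 commits.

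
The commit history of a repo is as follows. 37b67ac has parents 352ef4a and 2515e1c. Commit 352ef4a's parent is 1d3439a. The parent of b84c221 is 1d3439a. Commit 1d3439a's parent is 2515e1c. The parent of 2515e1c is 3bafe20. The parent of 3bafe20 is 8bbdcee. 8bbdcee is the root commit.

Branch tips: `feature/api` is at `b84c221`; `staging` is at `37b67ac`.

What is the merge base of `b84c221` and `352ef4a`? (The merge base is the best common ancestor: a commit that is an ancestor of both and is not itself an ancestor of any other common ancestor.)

Ancestors of b84c221: {1d3439a, 2515e1c, 3bafe20, 8bbdcee, b84c221}.
Ancestors of 352ef4a: {1d3439a, 2515e1c, 352ef4a, 3bafe20, 8bbdcee}.
Common ancestors: {1d3439a, 2515e1c, 3bafe20, 8bbdcee}.
Among these, 1d3439a is not an ancestor of any other common ancestor — it is the merge base.

1d3439a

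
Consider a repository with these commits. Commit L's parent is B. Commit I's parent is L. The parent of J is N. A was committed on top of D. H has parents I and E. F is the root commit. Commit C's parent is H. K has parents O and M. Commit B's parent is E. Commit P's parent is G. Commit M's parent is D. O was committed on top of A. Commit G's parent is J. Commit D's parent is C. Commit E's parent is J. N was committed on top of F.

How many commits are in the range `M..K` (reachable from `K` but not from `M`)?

3

Reachable from K: {A, B, C, D, E, F, H, I, J, K, L, M, N, O}.
Reachable from M: {B, C, D, E, F, H, I, J, L, M, N}.
In K's history but not M's: {A, K, O} — 3 commits.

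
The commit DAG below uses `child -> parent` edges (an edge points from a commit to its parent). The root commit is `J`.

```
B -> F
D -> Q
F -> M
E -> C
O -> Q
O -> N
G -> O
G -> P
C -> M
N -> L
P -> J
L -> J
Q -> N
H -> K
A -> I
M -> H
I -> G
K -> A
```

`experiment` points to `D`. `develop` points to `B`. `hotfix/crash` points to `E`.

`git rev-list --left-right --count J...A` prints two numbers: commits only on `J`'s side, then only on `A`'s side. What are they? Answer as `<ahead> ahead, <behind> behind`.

0 ahead, 8 behind

Reachable from J: {J}.
Reachable from A: {A, G, I, J, L, N, O, P, Q}.
Only in J's history (ahead): {} — 0.
Only in A's history (behind): {A, G, I, L, N, O, P, Q} — 8.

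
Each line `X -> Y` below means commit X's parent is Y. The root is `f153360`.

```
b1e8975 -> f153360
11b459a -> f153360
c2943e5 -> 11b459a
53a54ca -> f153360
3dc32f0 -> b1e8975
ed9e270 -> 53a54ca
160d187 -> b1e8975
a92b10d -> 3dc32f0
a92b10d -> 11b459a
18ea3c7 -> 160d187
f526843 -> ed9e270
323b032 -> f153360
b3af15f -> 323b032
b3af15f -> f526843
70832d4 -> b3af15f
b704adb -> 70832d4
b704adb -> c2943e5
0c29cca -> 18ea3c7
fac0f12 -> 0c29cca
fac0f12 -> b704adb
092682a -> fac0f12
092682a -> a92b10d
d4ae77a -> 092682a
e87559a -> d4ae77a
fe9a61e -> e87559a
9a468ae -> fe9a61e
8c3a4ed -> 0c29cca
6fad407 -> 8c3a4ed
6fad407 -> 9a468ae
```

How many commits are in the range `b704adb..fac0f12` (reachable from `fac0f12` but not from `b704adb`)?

5

Reachable from fac0f12: {0c29cca, 11b459a, 160d187, 18ea3c7, 323b032, 53a54ca, 70832d4, b1e8975, b3af15f, b704adb, c2943e5, ed9e270, f153360, f526843, fac0f12}.
Reachable from b704adb: {11b459a, 323b032, 53a54ca, 70832d4, b3af15f, b704adb, c2943e5, ed9e270, f153360, f526843}.
In fac0f12's history but not b704adb's: {0c29cca, 160d187, 18ea3c7, b1e8975, fac0f12} — 5 commits.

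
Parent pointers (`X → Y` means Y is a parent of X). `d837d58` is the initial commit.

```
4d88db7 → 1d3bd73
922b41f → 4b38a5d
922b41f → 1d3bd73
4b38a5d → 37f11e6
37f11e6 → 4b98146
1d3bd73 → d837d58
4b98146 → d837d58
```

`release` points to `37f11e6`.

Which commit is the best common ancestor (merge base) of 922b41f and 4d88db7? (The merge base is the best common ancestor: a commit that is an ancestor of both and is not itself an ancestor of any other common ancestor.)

Ancestors of 922b41f: {1d3bd73, 37f11e6, 4b38a5d, 4b98146, 922b41f, d837d58}.
Ancestors of 4d88db7: {1d3bd73, 4d88db7, d837d58}.
Common ancestors: {1d3bd73, d837d58}.
Among these, 1d3bd73 is not an ancestor of any other common ancestor — it is the merge base.

1d3bd73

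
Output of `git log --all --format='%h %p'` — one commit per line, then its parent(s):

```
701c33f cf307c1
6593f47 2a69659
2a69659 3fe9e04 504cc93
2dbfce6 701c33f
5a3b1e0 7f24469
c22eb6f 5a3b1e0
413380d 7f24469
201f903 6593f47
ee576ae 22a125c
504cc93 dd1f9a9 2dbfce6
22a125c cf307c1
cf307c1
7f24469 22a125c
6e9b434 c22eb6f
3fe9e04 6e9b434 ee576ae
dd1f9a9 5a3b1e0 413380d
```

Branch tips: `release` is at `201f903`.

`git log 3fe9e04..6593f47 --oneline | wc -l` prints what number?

7

Reachable from 6593f47: {22a125c, 2a69659, 2dbfce6, 3fe9e04, 413380d, 504cc93, 5a3b1e0, 6593f47, 6e9b434, 701c33f, 7f24469, c22eb6f, cf307c1, dd1f9a9, ee576ae}.
Reachable from 3fe9e04: {22a125c, 3fe9e04, 5a3b1e0, 6e9b434, 7f24469, c22eb6f, cf307c1, ee576ae}.
In 6593f47's history but not 3fe9e04's: {2a69659, 2dbfce6, 413380d, 504cc93, 6593f47, 701c33f, dd1f9a9} — 7 commits.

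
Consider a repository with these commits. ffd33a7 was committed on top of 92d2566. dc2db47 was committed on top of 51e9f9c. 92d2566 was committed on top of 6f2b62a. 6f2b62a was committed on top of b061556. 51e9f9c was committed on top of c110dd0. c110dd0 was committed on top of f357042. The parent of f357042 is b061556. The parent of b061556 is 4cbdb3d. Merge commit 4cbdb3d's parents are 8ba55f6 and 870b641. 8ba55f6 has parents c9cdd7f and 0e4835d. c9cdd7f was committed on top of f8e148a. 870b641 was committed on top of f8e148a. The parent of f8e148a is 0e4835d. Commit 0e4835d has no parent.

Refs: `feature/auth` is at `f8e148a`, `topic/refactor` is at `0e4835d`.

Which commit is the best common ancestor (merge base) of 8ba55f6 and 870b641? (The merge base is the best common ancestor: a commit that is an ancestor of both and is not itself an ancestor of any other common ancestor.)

f8e148a

Ancestors of 8ba55f6: {0e4835d, 8ba55f6, c9cdd7f, f8e148a}.
Ancestors of 870b641: {0e4835d, 870b641, f8e148a}.
Common ancestors: {0e4835d, f8e148a}.
Among these, f8e148a is not an ancestor of any other common ancestor — it is the merge base.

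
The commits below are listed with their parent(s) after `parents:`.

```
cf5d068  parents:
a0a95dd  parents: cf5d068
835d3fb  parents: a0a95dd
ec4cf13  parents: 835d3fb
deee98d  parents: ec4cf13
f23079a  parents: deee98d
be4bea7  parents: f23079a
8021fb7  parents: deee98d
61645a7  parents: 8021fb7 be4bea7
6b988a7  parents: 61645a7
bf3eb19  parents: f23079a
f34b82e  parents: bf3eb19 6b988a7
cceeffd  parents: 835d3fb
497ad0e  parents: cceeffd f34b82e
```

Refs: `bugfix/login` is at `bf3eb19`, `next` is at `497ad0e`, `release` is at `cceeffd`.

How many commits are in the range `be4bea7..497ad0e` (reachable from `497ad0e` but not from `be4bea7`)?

7

Reachable from 497ad0e: {497ad0e, 61645a7, 6b988a7, 8021fb7, 835d3fb, a0a95dd, be4bea7, bf3eb19, cceeffd, cf5d068, deee98d, ec4cf13, f23079a, f34b82e}.
Reachable from be4bea7: {835d3fb, a0a95dd, be4bea7, cf5d068, deee98d, ec4cf13, f23079a}.
In 497ad0e's history but not be4bea7's: {497ad0e, 61645a7, 6b988a7, 8021fb7, bf3eb19, cceeffd, f34b82e} — 7 commits.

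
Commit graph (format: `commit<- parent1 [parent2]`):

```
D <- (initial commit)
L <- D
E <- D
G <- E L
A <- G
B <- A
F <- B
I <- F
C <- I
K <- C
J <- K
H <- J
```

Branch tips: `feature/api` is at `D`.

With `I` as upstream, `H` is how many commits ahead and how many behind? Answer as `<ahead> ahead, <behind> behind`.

Reachable from H: {A, B, C, D, E, F, G, H, I, J, K, L}.
Reachable from I: {A, B, D, E, F, G, I, L}.
Only in H's history (ahead): {C, H, J, K} — 4.
Only in I's history (behind): {} — 0.

4 ahead, 0 behind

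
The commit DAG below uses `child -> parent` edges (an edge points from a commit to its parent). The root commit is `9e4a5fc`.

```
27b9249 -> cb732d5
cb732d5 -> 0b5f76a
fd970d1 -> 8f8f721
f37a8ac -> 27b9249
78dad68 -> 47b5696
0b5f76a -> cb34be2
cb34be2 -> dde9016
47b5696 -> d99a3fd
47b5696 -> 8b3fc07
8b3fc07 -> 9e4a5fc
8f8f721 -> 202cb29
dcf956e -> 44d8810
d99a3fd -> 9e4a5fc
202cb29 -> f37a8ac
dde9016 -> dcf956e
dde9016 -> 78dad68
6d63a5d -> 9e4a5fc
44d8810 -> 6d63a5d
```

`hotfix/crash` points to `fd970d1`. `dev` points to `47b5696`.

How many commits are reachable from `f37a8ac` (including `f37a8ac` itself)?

14

Walking parent pointers from f37a8ac: reachable set = {0b5f76a, 27b9249, 44d8810, 47b5696, 6d63a5d, 78dad68, 8b3fc07, 9e4a5fc, cb34be2, cb732d5, d99a3fd, dcf956e, dde9016, f37a8ac}.
That is 14 commits.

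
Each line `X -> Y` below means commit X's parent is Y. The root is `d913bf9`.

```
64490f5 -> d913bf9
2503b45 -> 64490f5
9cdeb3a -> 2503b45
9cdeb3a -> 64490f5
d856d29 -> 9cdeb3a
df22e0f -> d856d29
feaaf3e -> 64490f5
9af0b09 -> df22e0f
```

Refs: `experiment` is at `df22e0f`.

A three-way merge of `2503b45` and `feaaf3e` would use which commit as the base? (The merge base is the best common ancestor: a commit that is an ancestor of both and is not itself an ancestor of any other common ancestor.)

Ancestors of 2503b45: {2503b45, 64490f5, d913bf9}.
Ancestors of feaaf3e: {64490f5, d913bf9, feaaf3e}.
Common ancestors: {64490f5, d913bf9}.
Among these, 64490f5 is not an ancestor of any other common ancestor — it is the merge base.

64490f5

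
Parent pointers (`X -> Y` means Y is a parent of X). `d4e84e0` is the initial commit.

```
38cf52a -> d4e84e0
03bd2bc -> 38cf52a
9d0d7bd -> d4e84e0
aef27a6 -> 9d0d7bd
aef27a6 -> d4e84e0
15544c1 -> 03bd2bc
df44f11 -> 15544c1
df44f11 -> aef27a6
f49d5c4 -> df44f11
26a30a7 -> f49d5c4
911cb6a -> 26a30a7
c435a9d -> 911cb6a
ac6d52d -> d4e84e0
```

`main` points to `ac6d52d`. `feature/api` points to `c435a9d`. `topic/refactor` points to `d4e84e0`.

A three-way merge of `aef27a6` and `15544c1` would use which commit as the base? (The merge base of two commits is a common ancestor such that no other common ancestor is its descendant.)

Ancestors of aef27a6: {9d0d7bd, aef27a6, d4e84e0}.
Ancestors of 15544c1: {03bd2bc, 15544c1, 38cf52a, d4e84e0}.
Common ancestors: {d4e84e0}.
The only common ancestor is d4e84e0, so it is the merge base.

d4e84e0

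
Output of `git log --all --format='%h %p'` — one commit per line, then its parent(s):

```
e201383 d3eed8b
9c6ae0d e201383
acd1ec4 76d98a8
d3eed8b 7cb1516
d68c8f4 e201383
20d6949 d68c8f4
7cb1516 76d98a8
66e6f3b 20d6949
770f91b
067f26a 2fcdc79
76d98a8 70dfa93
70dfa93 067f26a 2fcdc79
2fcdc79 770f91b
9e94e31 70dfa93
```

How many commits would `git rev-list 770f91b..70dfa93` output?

Reachable from 70dfa93: {067f26a, 2fcdc79, 70dfa93, 770f91b}.
Reachable from 770f91b: {770f91b}.
In 70dfa93's history but not 770f91b's: {067f26a, 2fcdc79, 70dfa93} — 3 commits.

3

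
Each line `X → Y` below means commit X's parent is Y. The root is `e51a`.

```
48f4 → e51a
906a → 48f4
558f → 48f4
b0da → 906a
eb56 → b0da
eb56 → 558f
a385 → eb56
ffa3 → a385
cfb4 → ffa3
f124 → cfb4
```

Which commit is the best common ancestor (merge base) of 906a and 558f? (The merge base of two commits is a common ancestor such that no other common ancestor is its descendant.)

48f4

Ancestors of 906a: {48f4, 906a, e51a}.
Ancestors of 558f: {48f4, 558f, e51a}.
Common ancestors: {48f4, e51a}.
Among these, 48f4 is not an ancestor of any other common ancestor — it is the merge base.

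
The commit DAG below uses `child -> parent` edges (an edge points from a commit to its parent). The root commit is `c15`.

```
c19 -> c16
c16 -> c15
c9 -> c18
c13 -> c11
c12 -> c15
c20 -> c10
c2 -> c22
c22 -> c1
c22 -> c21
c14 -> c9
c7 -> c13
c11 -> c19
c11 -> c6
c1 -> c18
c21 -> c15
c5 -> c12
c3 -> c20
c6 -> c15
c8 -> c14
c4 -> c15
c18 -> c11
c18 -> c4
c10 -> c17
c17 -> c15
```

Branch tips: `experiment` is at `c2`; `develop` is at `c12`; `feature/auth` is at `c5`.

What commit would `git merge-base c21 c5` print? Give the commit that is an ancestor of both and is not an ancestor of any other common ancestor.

c15

Ancestors of c21: {c15, c21}.
Ancestors of c5: {c12, c15, c5}.
Common ancestors: {c15}.
The only common ancestor is c15, so it is the merge base.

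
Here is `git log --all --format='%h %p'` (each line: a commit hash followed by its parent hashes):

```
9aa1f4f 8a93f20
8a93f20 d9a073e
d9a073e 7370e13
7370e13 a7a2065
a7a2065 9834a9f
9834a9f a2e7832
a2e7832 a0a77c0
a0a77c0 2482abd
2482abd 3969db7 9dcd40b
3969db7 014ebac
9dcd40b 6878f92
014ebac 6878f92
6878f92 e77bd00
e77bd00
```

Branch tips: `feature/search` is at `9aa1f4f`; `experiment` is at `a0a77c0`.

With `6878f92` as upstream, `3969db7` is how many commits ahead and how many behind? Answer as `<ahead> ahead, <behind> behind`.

Reachable from 3969db7: {014ebac, 3969db7, 6878f92, e77bd00}.
Reachable from 6878f92: {6878f92, e77bd00}.
Only in 3969db7's history (ahead): {014ebac, 3969db7} — 2.
Only in 6878f92's history (behind): {} — 0.

2 ahead, 0 behind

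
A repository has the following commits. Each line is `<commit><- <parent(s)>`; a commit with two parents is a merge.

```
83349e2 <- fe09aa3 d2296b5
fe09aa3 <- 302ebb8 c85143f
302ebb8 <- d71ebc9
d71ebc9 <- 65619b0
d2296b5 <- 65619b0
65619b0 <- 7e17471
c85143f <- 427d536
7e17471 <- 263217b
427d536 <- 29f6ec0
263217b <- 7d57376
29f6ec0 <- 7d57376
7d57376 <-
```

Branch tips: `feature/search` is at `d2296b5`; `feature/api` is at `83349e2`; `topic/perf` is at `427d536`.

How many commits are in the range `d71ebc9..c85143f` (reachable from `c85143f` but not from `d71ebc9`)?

Reachable from c85143f: {29f6ec0, 427d536, 7d57376, c85143f}.
Reachable from d71ebc9: {263217b, 65619b0, 7d57376, 7e17471, d71ebc9}.
In c85143f's history but not d71ebc9's: {29f6ec0, 427d536, c85143f} — 3 commits.

3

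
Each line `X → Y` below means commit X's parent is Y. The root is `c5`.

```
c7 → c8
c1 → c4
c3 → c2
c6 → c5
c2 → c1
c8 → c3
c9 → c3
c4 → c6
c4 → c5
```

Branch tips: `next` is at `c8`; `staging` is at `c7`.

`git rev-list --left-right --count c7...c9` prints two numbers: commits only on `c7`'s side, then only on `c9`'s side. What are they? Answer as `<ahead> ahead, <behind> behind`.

2 ahead, 1 behind

Reachable from c7: {c1, c2, c3, c4, c5, c6, c7, c8}.
Reachable from c9: {c1, c2, c3, c4, c5, c6, c9}.
Only in c7's history (ahead): {c7, c8} — 2.
Only in c9's history (behind): {c9} — 1.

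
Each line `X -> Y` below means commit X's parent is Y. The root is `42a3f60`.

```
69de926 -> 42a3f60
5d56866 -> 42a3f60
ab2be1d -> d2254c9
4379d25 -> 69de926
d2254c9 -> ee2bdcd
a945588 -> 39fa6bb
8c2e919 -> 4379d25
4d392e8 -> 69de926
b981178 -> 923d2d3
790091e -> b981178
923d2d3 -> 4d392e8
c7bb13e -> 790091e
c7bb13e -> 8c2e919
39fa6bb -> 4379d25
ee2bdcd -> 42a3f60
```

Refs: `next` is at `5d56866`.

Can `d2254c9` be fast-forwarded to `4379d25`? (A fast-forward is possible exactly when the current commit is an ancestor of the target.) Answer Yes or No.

A fast-forward from d2254c9 to 4379d25 is possible iff d2254c9 is an ancestor of 4379d25.
Ancestors of 4379d25: {42a3f60, 4379d25, 69de926}.
d2254c9 is not among them, so fast-forward is not possible.

No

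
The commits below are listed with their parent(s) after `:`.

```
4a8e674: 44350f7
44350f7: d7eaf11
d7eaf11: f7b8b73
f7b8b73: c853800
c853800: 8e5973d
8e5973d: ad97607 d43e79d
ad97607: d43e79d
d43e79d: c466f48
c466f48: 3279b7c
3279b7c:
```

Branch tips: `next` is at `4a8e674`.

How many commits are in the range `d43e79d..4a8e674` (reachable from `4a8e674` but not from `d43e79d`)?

Reachable from 4a8e674: {3279b7c, 44350f7, 4a8e674, 8e5973d, ad97607, c466f48, c853800, d43e79d, d7eaf11, f7b8b73}.
Reachable from d43e79d: {3279b7c, c466f48, d43e79d}.
In 4a8e674's history but not d43e79d's: {44350f7, 4a8e674, 8e5973d, ad97607, c853800, d7eaf11, f7b8b73} — 7 commits.

7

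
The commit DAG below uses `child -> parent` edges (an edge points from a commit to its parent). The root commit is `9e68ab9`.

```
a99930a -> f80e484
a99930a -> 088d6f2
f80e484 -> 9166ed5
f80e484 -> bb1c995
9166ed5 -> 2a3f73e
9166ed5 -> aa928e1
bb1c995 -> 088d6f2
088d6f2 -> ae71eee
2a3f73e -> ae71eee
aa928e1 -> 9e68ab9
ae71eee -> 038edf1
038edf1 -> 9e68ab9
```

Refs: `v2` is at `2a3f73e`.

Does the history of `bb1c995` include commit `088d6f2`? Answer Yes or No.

Ancestors of bb1c995 (commits reachable by following parents): {038edf1, 088d6f2, 9e68ab9, ae71eee, bb1c995}.
088d6f2 is in that set, so it is an ancestor of bb1c995.

Yes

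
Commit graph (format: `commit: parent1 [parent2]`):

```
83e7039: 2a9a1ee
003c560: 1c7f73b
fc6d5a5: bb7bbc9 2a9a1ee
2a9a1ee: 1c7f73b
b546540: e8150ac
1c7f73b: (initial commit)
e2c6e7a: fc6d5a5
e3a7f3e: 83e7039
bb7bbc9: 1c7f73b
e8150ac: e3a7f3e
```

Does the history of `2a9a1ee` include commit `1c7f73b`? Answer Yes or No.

Ancestors of 2a9a1ee (commits reachable by following parents): {1c7f73b, 2a9a1ee}.
1c7f73b is in that set, so it is an ancestor of 2a9a1ee.

Yes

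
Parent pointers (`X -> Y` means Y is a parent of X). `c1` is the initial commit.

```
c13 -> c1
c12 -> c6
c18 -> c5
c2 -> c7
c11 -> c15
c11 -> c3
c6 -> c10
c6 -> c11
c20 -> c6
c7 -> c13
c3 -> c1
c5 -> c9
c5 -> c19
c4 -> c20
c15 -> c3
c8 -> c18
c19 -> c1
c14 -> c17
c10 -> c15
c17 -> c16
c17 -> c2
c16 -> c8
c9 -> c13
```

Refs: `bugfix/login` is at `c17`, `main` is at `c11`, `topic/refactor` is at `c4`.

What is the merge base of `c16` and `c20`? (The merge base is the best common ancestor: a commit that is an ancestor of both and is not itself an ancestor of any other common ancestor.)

Ancestors of c16: {c1, c13, c16, c18, c19, c5, c8, c9}.
Ancestors of c20: {c1, c10, c11, c15, c20, c3, c6}.
Common ancestors: {c1}.
The only common ancestor is c1, so it is the merge base.

c1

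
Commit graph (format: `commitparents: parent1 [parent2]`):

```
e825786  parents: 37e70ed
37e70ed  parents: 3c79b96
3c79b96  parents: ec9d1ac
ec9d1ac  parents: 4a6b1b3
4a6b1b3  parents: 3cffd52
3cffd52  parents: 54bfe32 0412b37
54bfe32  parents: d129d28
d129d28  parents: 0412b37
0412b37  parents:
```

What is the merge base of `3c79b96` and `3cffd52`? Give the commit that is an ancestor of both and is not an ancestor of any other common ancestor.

Ancestors of 3c79b96: {0412b37, 3c79b96, 3cffd52, 4a6b1b3, 54bfe32, d129d28, ec9d1ac}.
Ancestors of 3cffd52: {0412b37, 3cffd52, 54bfe32, d129d28}.
Common ancestors: {0412b37, 3cffd52, 54bfe32, d129d28}.
Among these, 3cffd52 is not an ancestor of any other common ancestor — it is the merge base.

3cffd52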